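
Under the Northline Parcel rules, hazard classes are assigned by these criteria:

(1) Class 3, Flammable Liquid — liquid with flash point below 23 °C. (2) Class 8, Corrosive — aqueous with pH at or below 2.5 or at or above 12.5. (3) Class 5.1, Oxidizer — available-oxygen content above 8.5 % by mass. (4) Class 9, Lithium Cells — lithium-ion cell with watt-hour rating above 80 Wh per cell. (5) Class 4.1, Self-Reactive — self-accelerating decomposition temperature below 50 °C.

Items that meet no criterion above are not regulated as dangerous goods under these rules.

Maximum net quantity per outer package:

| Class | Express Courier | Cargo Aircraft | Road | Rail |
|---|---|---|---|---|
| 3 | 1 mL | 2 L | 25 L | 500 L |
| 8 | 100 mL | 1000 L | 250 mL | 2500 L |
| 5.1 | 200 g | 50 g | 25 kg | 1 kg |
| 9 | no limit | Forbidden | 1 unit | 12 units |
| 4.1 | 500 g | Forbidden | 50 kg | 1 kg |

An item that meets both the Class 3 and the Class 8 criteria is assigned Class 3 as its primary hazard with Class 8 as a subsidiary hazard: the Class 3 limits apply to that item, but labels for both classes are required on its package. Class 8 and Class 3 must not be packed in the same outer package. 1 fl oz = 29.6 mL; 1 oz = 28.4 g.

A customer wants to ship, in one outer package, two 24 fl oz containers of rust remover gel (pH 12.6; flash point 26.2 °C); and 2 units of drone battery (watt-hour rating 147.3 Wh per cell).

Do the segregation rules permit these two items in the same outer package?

pH 12.6 meets the Class 8 criterion (Corrosive), so the rust remover gel is Class 8.
With watt-hour rating 147.3 Wh per cell (> 80 Wh per cell), the drone battery falls in Class 9.
No segregation rule bars Class 8 with Class 9.

Yes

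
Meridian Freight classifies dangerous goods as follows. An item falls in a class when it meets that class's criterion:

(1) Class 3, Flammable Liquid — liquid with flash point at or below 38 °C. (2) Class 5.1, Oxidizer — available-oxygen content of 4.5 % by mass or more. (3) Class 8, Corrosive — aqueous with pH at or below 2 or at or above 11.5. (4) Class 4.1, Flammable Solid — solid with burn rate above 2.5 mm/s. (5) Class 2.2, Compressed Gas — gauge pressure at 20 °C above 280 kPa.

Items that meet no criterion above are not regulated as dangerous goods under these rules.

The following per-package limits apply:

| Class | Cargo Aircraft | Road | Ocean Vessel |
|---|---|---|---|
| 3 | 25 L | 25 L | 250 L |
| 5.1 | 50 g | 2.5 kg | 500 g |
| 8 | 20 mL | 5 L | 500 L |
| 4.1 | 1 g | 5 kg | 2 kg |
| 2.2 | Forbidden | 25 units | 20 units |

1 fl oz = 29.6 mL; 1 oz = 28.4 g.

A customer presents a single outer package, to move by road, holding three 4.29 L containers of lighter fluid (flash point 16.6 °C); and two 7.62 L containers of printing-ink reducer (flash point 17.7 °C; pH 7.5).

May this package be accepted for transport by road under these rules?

No

Flash point 16.6 °C meets the Class 3 criterion (Flammable Liquid), so the lighter fluid is Class 3.
Printing-ink reducer: flash point 17.7 °C ≤ 38 °C → Class 3 (Flammable Liquid).
Class 3 net quantity: (three 4.29 L containers = 12.87 L) + (two 7.62 L containers = 15.24 L) = 28.11 L.
That exceeds the Class 3 road limit of 25 L.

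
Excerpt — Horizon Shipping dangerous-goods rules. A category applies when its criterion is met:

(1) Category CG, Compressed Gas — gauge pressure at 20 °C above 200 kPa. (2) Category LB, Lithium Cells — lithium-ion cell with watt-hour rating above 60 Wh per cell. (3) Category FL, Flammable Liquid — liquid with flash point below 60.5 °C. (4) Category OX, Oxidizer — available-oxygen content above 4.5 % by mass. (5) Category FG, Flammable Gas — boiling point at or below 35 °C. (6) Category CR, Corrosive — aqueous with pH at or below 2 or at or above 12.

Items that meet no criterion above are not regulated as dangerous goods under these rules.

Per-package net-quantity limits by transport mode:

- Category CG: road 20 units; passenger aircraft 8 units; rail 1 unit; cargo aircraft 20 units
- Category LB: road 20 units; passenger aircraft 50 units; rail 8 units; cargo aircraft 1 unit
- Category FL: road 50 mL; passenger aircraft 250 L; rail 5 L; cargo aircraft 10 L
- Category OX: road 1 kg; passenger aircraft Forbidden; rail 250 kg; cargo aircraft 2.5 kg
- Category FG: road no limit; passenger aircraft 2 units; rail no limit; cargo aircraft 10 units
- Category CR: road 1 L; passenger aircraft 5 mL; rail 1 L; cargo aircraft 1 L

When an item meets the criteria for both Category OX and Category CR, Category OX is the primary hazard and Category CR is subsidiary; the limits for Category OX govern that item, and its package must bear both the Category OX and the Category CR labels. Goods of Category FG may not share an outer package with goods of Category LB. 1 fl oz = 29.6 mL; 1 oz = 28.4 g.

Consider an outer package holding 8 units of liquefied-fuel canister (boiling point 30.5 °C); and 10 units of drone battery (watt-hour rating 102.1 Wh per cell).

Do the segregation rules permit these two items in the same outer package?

No

Liquefied-fuel canister: boiling point 30.5 °C ≤ 35 °C → Category FG (Flammable Gas).
With watt-hour rating 102.1 Wh per cell (> 60 Wh per cell), the drone battery falls in Category LB.
Category FG and Category LB may not share an outer package.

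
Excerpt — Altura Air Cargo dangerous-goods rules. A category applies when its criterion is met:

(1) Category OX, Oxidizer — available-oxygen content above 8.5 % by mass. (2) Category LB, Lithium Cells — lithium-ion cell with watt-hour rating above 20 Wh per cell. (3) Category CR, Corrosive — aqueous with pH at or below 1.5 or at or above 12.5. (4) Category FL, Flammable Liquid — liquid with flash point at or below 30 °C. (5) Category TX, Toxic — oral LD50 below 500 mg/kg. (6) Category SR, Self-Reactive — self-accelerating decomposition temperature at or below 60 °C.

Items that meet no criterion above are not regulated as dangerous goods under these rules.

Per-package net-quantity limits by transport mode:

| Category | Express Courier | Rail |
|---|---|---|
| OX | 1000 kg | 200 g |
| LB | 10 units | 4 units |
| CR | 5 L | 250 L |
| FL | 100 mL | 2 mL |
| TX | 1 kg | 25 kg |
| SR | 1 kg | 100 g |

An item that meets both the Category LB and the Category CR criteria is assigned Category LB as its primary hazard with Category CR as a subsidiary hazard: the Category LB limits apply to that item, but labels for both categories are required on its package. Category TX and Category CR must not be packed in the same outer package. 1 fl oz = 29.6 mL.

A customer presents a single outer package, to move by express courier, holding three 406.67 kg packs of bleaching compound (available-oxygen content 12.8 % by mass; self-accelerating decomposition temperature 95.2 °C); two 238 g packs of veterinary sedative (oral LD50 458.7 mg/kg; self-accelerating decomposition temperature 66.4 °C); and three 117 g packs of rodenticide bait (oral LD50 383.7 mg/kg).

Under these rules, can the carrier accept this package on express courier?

No

Available-oxygen content 12.8 % by mass meets the Category OX criterion (Oxidizer), so the bleaching compound is Category OX.
The veterinary sedative has oral LD50 458.7 mg/kg, which is < 500 mg/kg, so it is Category TX (Toxic).
Oral LD50 383.7 mg/kg meets the Category TX criterion (Toxic), so the rodenticide bait is Category TX.
Category OX quantity: three 406.67 kg packs = 1220.01 kg.
1220.01 kg > 1000 kg (express courier limit, Category OX) — over the limit.
Category TX net quantity: (two 238 g packs = 476 g) + (three 117 g packs = 351 g) = 827 g.
827 g ≤ 1 kg (express courier limit, Category TX) — within limit.
The segregation rule (Category TX with Category CR) does not apply to Category OX with Category TX.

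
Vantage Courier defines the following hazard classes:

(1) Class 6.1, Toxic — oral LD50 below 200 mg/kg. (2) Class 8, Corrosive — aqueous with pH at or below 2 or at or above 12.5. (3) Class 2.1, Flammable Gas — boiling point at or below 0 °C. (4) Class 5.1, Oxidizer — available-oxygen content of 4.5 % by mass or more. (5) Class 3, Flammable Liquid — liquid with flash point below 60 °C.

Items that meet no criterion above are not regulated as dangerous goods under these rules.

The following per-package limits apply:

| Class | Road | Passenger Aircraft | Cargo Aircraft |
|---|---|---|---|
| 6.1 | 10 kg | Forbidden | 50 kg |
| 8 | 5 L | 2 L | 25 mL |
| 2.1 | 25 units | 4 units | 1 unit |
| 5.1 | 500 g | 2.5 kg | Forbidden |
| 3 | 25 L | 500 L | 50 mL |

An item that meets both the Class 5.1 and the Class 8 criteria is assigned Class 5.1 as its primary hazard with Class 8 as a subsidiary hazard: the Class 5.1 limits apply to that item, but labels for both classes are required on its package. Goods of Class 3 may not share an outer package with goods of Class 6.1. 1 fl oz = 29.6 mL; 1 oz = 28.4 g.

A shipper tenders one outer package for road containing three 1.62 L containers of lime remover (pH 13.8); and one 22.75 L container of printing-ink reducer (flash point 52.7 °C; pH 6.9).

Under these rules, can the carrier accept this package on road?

Yes

The lime remover has pH 13.8, which is ≥ 12.5, so it is Class 8 (Corrosive).
Printing-ink reducer: flash point 52.7 °C < 60 °C → Class 3 (Flammable Liquid).
Class 3 quantity: 22.75 L.
22.75 L is within the road limit of 25 L for Class 3.
Class 8 quantity: three 1.62 L containers = 4.86 L.
That is within the Class 8 road limit of 5 L.
The segregation rule (Class 3 with Class 6.1) does not apply to Class 3 with Class 8.
Every hazard class is within its road limit and no segregation rule is violated.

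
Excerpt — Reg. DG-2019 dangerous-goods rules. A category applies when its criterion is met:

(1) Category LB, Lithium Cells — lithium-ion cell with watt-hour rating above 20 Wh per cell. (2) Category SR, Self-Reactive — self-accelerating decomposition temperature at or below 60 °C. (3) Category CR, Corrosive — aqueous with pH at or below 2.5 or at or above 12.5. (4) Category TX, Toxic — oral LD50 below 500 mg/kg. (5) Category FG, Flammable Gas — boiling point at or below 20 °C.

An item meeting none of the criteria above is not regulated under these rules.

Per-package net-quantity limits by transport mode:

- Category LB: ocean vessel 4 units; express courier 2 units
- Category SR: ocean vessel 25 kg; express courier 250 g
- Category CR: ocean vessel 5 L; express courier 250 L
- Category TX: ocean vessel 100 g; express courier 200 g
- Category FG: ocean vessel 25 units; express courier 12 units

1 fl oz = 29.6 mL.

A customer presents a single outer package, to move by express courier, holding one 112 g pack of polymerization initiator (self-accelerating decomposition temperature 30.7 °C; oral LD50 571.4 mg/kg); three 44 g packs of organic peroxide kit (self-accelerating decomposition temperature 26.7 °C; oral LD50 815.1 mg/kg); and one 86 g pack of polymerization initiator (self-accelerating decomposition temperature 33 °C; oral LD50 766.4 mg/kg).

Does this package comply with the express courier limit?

No

The polymerization initiator has self-accelerating decomposition temperature 30.7 °C, which is ≤ 60 °C, so it is Category SR (Self-Reactive).
Self-accelerating decomposition temperature 26.7 °C meets the Category SR criterion (Self-Reactive), so the organic peroxide kit is Category SR.
Self-accelerating decomposition temperature 33 °C meets the Category SR criterion (Self-Reactive), so the polymerization initiator is Category SR.
Category SR net quantity: 112 g + (three 44 g packs = 132 g) + 86 g = 330 g.
330 g > 250 g (express courier limit, Category SR) — over the limit.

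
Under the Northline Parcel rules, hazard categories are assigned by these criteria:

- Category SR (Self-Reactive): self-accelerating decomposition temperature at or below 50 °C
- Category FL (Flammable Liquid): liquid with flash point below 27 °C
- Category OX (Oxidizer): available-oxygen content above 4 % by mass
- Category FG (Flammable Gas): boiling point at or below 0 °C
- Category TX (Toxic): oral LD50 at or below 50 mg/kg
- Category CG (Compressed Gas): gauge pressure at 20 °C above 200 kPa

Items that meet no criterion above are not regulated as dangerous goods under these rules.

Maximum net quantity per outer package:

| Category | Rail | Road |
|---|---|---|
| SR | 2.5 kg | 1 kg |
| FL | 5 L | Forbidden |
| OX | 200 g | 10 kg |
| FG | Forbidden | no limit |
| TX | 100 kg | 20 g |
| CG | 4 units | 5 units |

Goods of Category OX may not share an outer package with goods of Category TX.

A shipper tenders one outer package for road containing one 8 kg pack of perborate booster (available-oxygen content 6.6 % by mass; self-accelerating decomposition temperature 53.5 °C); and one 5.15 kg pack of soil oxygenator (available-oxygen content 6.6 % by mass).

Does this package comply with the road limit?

The perborate booster has available-oxygen content 6.6 % by mass, which is > 4 % by mass, so it is Category OX (Oxidizer).
Available-oxygen content 6.6 % by mass meets the Category OX criterion (Oxidizer), so the soil oxygenator is Category OX.
Category OX net quantity: 8 kg + 5.15 kg = 13.15 kg.
13.15 kg > 10 kg (road limit, Category OX) — over the limit.

No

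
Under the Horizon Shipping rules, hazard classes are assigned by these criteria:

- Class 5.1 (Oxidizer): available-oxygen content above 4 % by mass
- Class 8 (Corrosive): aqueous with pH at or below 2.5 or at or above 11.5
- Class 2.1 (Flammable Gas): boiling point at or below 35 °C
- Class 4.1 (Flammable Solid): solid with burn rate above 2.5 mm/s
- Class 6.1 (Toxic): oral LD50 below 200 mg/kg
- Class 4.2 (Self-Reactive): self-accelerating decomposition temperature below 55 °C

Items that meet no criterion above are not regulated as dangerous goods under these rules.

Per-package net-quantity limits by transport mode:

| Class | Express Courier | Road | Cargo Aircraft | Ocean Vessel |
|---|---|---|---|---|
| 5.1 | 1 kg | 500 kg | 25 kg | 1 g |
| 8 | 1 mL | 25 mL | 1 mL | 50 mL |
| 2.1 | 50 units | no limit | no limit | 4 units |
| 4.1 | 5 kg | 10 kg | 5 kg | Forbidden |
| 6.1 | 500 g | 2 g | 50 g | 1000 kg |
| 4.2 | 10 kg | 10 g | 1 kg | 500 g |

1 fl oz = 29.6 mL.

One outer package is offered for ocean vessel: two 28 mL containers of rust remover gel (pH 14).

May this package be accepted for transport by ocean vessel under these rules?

With pH 14 (≥ 11.5), the rust remover gel falls in Class 8.
Class 8 quantity: two 28 mL containers = 56 mL.
56 mL exceeds the ocean vessel limit of 50 mL for Class 8.

No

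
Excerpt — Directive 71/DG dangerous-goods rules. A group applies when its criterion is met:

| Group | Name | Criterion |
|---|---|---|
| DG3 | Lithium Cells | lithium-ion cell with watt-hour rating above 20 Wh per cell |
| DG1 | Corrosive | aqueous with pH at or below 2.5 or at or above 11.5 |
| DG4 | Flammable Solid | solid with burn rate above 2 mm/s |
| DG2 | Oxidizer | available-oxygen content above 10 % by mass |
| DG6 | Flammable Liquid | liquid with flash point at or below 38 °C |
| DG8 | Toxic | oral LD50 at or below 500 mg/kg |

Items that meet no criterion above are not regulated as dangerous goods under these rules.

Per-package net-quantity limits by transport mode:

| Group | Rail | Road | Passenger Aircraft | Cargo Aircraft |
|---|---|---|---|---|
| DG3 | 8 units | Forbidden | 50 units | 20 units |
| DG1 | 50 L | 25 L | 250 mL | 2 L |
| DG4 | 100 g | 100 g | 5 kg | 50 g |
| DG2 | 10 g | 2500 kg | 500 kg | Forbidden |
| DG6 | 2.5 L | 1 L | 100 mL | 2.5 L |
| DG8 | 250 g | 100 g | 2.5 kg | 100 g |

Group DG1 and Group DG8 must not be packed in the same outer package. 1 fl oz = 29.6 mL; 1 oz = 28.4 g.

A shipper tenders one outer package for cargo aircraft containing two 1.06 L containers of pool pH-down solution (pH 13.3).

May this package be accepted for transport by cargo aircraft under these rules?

No

The pool pH-down solution has pH 13.3, which is ≥ 11.5, so it is Group DG1 (Corrosive).
Group DG1 quantity: two 1.06 L containers = 2.12 L.
That exceeds the Group DG1 cargo aircraft limit of 2 L.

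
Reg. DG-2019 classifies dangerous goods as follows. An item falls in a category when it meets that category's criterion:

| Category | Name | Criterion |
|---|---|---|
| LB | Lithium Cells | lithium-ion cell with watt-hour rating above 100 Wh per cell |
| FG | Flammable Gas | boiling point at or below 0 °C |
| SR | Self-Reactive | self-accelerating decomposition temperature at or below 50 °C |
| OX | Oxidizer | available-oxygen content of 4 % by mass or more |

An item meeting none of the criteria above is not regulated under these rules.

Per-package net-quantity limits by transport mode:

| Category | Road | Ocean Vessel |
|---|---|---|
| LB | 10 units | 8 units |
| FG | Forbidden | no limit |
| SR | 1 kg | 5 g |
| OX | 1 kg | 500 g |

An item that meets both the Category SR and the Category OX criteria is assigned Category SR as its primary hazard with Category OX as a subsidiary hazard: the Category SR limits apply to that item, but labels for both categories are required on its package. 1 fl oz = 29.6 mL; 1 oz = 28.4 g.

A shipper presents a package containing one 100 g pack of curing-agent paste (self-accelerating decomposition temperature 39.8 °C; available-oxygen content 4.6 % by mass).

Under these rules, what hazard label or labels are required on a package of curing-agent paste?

Self-accelerating decomposition temperature 39.8 °C meets the Category SR criterion (Self-Reactive), so the curing-agent paste is Category SR.
Available-oxygen content 4.6 % by mass meets the Category OX criterion (Oxidizer), so the curing-agent paste is Category OX.
By the precedence rule Category SR is primary and Category OX is subsidiary, and that rule requires both labels on the package.

Category OX and SR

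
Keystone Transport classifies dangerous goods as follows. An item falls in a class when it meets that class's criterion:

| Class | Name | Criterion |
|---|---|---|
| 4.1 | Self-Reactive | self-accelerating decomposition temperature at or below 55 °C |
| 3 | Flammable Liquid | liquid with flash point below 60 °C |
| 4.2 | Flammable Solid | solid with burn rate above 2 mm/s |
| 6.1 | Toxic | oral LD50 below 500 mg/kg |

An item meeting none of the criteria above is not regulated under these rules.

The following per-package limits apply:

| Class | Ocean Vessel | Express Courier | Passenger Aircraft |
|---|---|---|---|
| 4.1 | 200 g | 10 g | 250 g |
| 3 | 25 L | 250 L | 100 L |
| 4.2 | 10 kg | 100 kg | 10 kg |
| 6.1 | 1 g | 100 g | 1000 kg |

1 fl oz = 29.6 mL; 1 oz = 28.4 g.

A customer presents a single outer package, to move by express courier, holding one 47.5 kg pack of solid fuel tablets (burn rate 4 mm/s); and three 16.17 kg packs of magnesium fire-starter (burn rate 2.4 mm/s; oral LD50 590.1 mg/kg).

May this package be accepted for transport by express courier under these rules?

The solid fuel tablets have burn rate 4 mm/s, which is > 2 mm/s, so they are Class 4.2 (Flammable Solid).
Burn rate 2.4 mm/s meets the Class 4.2 criterion (Flammable Solid), so the magnesium fire-starter is Class 4.2.
Class 4.2 net quantity: 47.5 kg + (three 16.17 kg packs = 48.51 kg) = 96.01 kg.
96.01 kg is within the express courier limit of 100 kg for Class 4.2.

Yes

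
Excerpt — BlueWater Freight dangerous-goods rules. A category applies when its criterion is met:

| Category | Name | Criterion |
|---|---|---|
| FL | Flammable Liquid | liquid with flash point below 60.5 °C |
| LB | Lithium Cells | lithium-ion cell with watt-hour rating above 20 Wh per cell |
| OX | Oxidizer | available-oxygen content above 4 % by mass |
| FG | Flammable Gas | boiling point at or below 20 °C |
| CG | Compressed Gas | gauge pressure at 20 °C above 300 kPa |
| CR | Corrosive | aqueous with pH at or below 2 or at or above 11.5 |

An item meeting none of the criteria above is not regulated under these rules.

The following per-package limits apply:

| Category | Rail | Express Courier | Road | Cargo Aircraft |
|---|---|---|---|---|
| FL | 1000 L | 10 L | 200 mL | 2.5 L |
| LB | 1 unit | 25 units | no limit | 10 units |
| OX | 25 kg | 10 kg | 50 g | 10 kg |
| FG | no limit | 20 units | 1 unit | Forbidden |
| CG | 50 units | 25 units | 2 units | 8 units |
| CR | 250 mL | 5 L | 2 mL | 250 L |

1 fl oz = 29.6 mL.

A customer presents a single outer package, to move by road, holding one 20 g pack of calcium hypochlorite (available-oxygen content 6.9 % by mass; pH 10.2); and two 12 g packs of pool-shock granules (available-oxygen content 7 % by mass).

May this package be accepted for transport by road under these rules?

Yes

With available-oxygen content 6.9 % by mass (> 4 % by mass), the calcium hypochlorite falls in Category OX.
With available-oxygen content 7 % by mass (> 4 % by mass), the pool-shock granules fall in Category OX.
Category OX net quantity: 20 g + (two 12 g packs = 24 g) = 44 g.
That is within the Category OX road limit of 50 g.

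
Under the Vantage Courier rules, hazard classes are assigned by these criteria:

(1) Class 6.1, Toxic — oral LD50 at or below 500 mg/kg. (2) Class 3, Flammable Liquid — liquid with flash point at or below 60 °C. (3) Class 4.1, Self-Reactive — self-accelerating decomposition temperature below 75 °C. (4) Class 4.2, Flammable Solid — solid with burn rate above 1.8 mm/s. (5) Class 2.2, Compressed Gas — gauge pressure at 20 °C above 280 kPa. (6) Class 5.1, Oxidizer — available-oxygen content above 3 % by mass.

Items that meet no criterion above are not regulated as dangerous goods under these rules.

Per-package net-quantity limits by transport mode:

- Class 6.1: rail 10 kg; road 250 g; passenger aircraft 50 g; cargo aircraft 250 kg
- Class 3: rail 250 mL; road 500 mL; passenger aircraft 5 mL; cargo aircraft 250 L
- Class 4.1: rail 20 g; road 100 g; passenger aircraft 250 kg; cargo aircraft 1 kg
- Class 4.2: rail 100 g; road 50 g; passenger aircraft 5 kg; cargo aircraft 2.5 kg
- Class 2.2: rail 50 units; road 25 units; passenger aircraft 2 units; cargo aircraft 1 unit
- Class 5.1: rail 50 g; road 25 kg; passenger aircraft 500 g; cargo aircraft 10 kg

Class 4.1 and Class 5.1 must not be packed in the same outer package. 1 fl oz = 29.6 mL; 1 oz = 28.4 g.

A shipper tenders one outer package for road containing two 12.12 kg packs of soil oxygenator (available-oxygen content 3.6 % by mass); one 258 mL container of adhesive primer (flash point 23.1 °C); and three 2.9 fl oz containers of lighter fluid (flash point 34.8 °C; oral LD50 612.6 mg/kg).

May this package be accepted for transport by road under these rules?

The soil oxygenator has available-oxygen content 3.6 % by mass, which is > 3 % by mass, so it is Class 5.1 (Oxidizer).
With flash point 23.1 °C (≤ 60 °C), the adhesive primer falls in Class 3.
Flash point 34.8 °C meets the Class 3 criterion (Flammable Liquid), so the lighter fluid is Class 3.
Total Class 3: 258 mL + (three 2.9 fl oz containers = 257.52 mL) = 515.52 mL.
That exceeds the Class 3 road limit of 500 mL.
Class 5.1 quantity: two 12.12 kg packs = 24.24 kg.
24.24 kg is within the road limit of 25 kg for Class 5.1.
The segregation rule (Class 4.1 with Class 5.1) does not apply to Class 3 with Class 5.1.

No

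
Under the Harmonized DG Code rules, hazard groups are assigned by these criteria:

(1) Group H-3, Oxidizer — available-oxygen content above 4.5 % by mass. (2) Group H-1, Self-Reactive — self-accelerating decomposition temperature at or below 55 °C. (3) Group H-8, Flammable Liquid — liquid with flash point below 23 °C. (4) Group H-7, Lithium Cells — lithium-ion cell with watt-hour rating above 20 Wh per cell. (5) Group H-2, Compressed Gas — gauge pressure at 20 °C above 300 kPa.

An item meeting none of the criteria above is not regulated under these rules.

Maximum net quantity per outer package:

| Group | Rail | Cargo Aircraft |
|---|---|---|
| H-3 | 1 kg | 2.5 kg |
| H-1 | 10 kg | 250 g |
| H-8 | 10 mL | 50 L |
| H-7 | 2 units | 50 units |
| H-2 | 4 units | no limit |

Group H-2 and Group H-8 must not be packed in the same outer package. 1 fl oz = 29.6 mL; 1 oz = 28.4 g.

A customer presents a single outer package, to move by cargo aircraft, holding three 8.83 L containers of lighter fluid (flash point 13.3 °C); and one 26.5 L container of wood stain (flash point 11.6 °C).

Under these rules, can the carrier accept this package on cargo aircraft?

Flash point 13.3 °C meets the Group H-8 criterion (Flammable Liquid), so the lighter fluid is Group H-8.
Flash point 11.6 °C meets the Group H-8 criterion (Flammable Liquid), so the wood stain is Group H-8.
Group H-8 net quantity: (three 8.83 L containers = 26.49 L) + 26.5 L = 52.99 L.
52.99 L exceeds the cargo aircraft limit of 50 L for Group H-8.

No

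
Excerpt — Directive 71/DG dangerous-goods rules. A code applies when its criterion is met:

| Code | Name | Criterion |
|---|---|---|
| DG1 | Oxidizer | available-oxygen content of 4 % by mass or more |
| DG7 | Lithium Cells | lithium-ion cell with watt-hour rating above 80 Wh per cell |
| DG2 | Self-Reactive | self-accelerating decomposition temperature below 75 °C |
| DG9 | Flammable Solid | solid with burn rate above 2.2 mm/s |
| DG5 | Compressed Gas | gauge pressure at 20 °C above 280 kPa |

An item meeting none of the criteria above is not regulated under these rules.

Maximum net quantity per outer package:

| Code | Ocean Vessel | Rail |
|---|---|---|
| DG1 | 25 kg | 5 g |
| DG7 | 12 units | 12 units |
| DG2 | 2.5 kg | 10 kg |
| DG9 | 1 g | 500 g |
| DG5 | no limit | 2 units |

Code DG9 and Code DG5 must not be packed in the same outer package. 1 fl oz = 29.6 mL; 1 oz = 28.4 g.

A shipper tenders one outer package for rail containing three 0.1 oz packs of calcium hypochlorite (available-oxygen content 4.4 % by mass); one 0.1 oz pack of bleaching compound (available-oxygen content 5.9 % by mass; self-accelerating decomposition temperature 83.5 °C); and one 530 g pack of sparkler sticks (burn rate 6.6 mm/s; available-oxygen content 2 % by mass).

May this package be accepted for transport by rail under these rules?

No

With available-oxygen content 4.4 % by mass (≥ 4 % by mass), the calcium hypochlorite falls in Code DG1.
The bleaching compound has available-oxygen content 5.9 % by mass, which is ≥ 4 % by mass, so it is Code DG1 (Oxidizer).
Sparkler sticks: burn rate 6.6 mm/s > 2.2 mm/s → Code DG9 (Flammable Solid).
Code DG1 net quantity: (three 0.1 oz packs = 8.52 g) + (one 0.1 oz pack = 2.84 g) = 11.36 g.
11.36 g > 5 g (rail limit, Code DG1) — over the limit.
Code DG9 quantity: 530 g.
That exceeds the Code DG9 rail limit of 500 g.
The segregation rule (Code DG9 with Code DG5) does not apply to Code DG1 with Code DG9.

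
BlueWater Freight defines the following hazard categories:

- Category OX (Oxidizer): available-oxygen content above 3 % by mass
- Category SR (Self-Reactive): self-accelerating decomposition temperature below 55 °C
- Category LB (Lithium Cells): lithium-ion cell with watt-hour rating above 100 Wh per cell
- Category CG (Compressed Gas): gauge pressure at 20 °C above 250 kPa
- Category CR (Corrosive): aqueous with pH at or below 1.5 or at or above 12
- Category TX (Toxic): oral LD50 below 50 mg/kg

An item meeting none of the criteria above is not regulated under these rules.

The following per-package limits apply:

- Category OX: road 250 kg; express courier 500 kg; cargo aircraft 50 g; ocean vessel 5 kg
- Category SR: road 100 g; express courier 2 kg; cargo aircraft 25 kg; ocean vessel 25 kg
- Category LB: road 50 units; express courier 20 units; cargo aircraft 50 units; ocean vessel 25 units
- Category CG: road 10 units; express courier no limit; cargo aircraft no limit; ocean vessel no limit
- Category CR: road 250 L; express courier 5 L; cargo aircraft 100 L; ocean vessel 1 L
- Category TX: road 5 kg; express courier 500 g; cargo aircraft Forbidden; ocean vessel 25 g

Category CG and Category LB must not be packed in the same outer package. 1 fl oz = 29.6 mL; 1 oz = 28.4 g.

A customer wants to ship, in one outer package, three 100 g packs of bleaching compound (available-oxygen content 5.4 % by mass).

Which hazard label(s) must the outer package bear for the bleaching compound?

Available-oxygen content 5.4 % by mass meets the Category OX criterion (Oxidizer), so the bleaching compound is Category OX.
Only the Category OX label is required.

Category OX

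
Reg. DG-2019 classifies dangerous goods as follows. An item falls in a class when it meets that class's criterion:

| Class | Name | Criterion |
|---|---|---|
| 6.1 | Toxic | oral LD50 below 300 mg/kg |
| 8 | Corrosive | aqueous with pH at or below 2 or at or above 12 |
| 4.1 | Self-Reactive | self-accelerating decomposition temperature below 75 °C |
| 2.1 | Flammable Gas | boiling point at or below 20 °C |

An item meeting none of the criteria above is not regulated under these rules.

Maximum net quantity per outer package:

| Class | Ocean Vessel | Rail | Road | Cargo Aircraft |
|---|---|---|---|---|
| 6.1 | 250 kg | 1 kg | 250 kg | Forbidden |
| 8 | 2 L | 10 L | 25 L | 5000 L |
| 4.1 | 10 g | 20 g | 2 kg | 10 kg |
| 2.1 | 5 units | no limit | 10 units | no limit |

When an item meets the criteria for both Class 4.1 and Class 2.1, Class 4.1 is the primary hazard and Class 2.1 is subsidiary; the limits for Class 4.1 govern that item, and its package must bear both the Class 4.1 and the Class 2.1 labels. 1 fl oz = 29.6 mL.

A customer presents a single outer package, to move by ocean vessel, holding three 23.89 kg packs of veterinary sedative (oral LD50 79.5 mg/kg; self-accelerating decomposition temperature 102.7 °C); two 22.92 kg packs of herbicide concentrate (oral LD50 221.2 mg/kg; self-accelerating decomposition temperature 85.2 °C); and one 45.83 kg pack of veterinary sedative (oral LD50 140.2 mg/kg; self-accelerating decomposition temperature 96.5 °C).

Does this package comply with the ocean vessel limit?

Oral LD50 79.5 mg/kg meets the Class 6.1 criterion (Toxic), so the veterinary sedative is Class 6.1.
Herbicide concentrate: oral LD50 221.2 mg/kg < 300 mg/kg → Class 6.1 (Toxic).
The veterinary sedative has oral LD50 140.2 mg/kg, which is < 300 mg/kg, so it is Class 6.1 (Toxic).
Class 6.1 net quantity: (three 23.89 kg packs = 71.67 kg) + (two 22.92 kg packs = 45.84 kg) + 45.83 kg = 163.34 kg.
163.34 kg ≤ 250 kg (ocean vessel limit, Class 6.1) — within limit.

Yes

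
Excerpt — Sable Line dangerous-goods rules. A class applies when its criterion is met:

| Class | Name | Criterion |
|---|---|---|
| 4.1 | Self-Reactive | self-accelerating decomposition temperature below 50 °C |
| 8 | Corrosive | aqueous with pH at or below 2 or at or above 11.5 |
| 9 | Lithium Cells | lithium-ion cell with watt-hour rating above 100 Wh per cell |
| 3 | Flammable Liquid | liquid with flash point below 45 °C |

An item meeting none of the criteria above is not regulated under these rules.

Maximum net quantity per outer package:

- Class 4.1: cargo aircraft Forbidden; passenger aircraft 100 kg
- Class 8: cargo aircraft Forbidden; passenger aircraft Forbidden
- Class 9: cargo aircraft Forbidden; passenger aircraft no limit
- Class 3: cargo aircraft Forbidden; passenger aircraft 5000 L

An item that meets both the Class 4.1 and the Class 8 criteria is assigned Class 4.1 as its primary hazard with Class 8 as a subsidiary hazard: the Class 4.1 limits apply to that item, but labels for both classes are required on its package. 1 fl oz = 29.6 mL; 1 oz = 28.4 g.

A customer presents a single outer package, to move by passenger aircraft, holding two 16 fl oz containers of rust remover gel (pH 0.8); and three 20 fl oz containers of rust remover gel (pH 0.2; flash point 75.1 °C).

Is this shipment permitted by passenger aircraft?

pH 0.8 meets the Class 8 criterion (Corrosive), so the rust remover gel is Class 8.
pH 0.2 meets the Class 8 criterion (Corrosive), so the rust remover gel is Class 8.
Total Class 8: (two 16 fl oz containers = 947.2 mL) + (three 20 fl oz containers = 1.776 L) = 2723.2 mL.
Class 8 is Forbidden by passenger aircraft.

No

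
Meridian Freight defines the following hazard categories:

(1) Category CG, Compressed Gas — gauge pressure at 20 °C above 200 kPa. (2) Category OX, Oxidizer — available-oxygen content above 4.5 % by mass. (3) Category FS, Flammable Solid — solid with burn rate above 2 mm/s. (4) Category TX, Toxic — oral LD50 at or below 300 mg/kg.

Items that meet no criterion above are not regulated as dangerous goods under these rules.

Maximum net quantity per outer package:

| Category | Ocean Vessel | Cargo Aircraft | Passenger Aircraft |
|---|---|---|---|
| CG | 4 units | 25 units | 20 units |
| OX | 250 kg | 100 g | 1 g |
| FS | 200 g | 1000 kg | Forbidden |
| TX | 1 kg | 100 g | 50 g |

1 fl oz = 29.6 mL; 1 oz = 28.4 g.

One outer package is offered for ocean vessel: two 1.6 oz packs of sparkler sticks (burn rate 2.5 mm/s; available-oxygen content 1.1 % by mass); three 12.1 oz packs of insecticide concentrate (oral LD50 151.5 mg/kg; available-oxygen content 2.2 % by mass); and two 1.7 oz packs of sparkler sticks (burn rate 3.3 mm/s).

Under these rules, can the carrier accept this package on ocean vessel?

No

Burn rate 2.5 mm/s meets the Category FS criterion (Flammable Solid), so the sparkler sticks are Category FS.
The insecticide concentrate has oral LD50 151.5 mg/kg, which is ≤ 300 mg/kg, so it is Category TX (Toxic).
The sparkler sticks have burn rate 3.3 mm/s, which is > 2 mm/s, so they are Category FS (Flammable Solid).
Category FS net quantity: (two 1.6 oz packs = 90.88 g) + (two 1.7 oz packs = 96.56 g) = 187.44 g.
187.44 g is within the ocean vessel limit of 200 g for Category FS.
Category TX quantity: three 12.1 oz packs = 1030.92 g.
1030.92 g exceeds the ocean vessel limit of 1 kg for Category TX.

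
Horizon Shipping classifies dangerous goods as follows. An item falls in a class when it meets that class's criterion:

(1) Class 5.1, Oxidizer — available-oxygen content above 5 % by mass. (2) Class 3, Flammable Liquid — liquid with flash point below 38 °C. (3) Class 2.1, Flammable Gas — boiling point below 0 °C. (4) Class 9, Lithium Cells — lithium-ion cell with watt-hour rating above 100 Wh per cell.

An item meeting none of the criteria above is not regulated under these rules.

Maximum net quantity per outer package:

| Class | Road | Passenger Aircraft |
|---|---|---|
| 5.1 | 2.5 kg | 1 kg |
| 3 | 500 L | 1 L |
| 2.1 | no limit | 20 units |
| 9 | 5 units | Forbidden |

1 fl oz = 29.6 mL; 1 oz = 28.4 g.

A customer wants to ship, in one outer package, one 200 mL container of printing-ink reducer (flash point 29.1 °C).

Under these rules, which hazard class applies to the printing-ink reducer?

Class 3

Printing-ink reducer: flash point 29.1 °C < 38 °C → Class 3 (Flammable Liquid).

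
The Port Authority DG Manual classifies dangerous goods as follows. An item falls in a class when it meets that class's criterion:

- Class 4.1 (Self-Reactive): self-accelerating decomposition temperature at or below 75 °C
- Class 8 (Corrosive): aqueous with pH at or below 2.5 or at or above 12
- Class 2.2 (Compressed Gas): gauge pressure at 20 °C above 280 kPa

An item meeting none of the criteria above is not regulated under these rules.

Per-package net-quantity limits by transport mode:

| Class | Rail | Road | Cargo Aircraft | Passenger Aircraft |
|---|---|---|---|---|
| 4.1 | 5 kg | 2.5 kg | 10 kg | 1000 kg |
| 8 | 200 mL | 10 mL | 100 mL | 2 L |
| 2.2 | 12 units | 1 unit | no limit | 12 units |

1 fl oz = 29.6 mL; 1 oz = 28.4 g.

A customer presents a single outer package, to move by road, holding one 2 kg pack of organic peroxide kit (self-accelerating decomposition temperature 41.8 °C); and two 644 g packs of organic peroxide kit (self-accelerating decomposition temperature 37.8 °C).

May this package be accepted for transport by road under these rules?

With self-accelerating decomposition temperature 41.8 °C (≤ 75 °C), the organic peroxide kit falls in Class 4.1.
With self-accelerating decomposition temperature 37.8 °C (≤ 75 °C), the organic peroxide kit falls in Class 4.1.
Total Class 4.1: 2 kg + (two 644 g packs = 1.288 kg) = 3.288 kg.
3.288 kg exceeds the road limit of 2.5 kg for Class 4.1.

No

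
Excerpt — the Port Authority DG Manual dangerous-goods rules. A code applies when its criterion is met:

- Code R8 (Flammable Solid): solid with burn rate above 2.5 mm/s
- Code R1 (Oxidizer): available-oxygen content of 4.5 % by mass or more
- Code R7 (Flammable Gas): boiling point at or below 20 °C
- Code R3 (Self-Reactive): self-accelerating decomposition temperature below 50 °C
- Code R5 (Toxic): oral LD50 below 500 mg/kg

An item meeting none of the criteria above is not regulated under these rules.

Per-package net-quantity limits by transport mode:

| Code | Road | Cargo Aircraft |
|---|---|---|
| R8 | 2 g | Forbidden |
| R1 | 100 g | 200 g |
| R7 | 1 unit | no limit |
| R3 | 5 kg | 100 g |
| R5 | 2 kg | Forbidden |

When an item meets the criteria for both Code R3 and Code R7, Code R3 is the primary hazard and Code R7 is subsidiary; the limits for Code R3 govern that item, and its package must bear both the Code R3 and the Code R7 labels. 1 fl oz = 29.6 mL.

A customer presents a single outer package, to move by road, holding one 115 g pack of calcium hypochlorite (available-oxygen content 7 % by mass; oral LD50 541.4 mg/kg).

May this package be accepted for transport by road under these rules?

No

With available-oxygen content 7 % by mass (≥ 4.5 % by mass), the calcium hypochlorite falls in Code R1.
Code R1 quantity: 115 g.
115 g exceeds the road limit of 100 g for Code R1.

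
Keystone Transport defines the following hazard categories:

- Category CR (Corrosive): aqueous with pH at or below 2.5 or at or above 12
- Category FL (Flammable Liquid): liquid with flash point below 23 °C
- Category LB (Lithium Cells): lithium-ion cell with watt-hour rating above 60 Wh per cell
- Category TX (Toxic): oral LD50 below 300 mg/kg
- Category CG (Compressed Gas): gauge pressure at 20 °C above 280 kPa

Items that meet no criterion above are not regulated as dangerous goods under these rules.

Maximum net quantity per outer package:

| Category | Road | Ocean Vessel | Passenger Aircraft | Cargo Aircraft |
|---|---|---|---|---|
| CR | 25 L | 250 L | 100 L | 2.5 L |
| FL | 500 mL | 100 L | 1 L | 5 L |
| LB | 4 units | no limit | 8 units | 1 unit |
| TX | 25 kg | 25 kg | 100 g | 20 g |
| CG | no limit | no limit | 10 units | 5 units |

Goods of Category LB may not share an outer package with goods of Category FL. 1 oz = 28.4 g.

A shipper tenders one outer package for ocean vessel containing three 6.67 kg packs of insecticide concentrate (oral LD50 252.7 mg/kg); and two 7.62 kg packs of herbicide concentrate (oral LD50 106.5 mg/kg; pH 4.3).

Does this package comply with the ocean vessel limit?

No

Insecticide concentrate: oral LD50 252.7 mg/kg < 300 mg/kg → Category TX (Toxic).
Oral LD50 106.5 mg/kg meets the Category TX criterion (Toxic), so the herbicide concentrate is Category TX.
Category TX net quantity: (three 6.67 kg packs = 20.01 kg) + (two 7.62 kg packs = 15.24 kg) = 35.25 kg.
That exceeds the Category TX ocean vessel limit of 25 kg.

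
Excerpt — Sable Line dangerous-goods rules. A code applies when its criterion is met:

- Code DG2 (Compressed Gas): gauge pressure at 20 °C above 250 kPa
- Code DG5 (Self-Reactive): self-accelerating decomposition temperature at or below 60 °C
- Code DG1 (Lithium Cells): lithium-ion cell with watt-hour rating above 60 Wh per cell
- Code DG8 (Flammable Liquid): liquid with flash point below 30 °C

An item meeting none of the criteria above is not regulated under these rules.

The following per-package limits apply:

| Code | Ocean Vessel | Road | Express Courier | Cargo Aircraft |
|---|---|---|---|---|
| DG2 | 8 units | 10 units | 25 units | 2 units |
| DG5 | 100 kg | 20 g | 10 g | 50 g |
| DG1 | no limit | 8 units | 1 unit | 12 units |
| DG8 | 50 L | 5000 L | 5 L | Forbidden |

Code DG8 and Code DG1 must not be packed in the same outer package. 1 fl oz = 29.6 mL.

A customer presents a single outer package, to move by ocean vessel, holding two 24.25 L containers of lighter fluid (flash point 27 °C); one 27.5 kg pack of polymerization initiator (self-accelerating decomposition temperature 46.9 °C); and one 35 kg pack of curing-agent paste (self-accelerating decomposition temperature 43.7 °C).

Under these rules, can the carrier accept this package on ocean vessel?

With flash point 27 °C (< 30 °C), the lighter fluid falls in Code DG8.
Polymerization initiator: self-accelerating decomposition temperature 46.9 °C ≤ 60 °C → Code DG5 (Self-Reactive).
With self-accelerating decomposition temperature 43.7 °C (≤ 60 °C), the curing-agent paste falls in Code DG5.
Code DG8 quantity: two 24.25 L containers = 48.5 L.
That is within the Code DG8 ocean vessel limit of 50 L.
Total Code DG5: 27.5 kg + 35 kg = 62.5 kg.
62.5 kg is within the ocean vessel limit of 100 kg for Code DG5.
The segregation rule (Code DG8 with Code DG1) does not apply to Code DG8 with Code DG5.
Every hazard code is within its ocean vessel limit and no segregation rule is violated.

Yes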